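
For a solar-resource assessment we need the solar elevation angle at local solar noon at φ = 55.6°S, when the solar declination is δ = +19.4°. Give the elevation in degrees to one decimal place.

15.0°

At local noon the hour angle is zero, so the zenith angle equals |φ − δ| = |-55.6° − (+19.400°)| = 75.000°.
Elevation = 90° − 75.000° = 15.0°.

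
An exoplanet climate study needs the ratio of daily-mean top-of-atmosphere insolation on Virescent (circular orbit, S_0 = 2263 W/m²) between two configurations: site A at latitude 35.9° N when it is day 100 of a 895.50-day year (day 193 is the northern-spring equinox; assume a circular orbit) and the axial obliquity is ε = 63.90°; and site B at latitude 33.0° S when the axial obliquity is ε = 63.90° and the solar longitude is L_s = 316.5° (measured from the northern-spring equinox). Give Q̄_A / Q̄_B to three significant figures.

— Configuration A (ϕ=+35.9°):
Solar longitude: L_s = 360° × (100 − 193)/895.50 = -37.387°, i.e. -37.387° + 360° = 322.613°.
sin δ = sin 63.90° × sin 322.613° = -0.54528, so δ = -33.044°.
cos h₀ = −tan(+35.9°) tan(-33.044°) = 0.4709, h₀ = 1.0805 rad.
Bracket: h₀ sin ϕ sin δ + cos ϕ cos δ sin h₀ = 1.0805×0.58637×-0.54528 + 0.81004×0.83826×0.88220 = -0.345475 + 0.599035 = 0.253560.
Q̄ = (S_0/π) × [bracket] = (2263/π) × 0.253560 = 182.65 W/m².
— Configuration B (ϕ=-33.0°):
Solar declination: sin δ = sin ε · sin L_s = sin 63.90° × sin 316.5° = -0.61816, so δ = -38.182°.
cos h₀ = −tan(-33.0°) tan(-38.182°) = -0.5107, h₀ = 2.1068 rad.
Bracket: h₀ sin ϕ sin δ + cos ϕ cos δ sin h₀ = 2.1068×-0.54464×-0.61816 + 0.83867×0.78605×0.85976 = 0.709306 + 0.566785 = 1.276091.
Q̄ = (S_0/π) × [bracket] = (2263/π) × 1.276091 = 919.21 W/m².
Ratio Q̄_A / Q̄_B = 182.65 / 919.21 = 0.1987.

Q̄_A / Q̄_B ≈ 0.199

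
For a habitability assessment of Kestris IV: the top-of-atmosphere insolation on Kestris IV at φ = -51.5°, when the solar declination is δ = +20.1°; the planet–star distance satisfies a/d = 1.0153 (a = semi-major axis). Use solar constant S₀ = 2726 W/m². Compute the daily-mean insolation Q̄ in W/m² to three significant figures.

cos H₀ = −tan(-51.5°) tan(+20.100°) = 0.4601, H₀ = 1.0927 rad.
Bracket: H₀ sin φ sin δ + cos φ cos δ sin H₀ = 1.0927×-0.78261×0.34366 + 0.62251×0.93909×0.88789 = -0.293884 + 0.519054 = 0.225170.
Inverse-square distance factor (a/d)² = 1.0153² = 1.030834.
Q̄ = (S₀/π) × 1.030834 × [bracket] = (2726/π) × 1.030834 × 0.225170 = 201.4 W/m².

Q̄ ≈ 201 W/m²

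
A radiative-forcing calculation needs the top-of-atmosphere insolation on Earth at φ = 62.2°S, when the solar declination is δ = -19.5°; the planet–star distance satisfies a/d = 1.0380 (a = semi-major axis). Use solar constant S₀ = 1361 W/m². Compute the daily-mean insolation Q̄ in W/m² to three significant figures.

Q̄ ≈ 470 W/m²

cos H₀ = −tan(-62.2°) tan(-19.500°) = -0.6716, H₀ = 2.3072 rad.
Bracket: H₀ sin φ sin δ + cos φ cos δ sin H₀ = 2.3072×-0.88458×-0.33381 + 0.46639×0.94264×0.74087 = 0.681274 + 0.325715 = 1.006989.
Inverse-square distance factor (a/d)² = 1.0380² = 1.077444.
Q̄ = (S₀/π) × 1.077444 × [bracket] = (1361/π) × 1.077444 × 1.006989 = 470.0 W/m².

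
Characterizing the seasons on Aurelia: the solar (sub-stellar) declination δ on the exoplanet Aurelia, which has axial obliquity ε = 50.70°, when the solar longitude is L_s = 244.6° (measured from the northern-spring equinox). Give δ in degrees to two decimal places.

δ = -44.35°

sin δ = sin ε · sin L_s = sin 50.70° × sin 244.6° = -0.699037.
δ = arcsin(-0.699037) = -44.35°.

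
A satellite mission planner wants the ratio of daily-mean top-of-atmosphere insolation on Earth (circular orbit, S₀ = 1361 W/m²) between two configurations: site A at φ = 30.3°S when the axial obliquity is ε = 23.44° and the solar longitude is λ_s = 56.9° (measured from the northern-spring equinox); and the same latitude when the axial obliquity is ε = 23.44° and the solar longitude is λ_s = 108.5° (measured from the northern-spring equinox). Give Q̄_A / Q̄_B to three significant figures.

— Configuration A (φ=-30.3°):
Solar declination: sin δ = sin ε · sin λ_s = sin 23.44° × sin 56.9° = 0.33323, so δ = +19.465°.
cos H₀ = −tan(-30.3°) tan(+19.465°) = 0.2065, H₀ = 1.3628 rad.
Bracket: H₀ sin φ sin δ + cos φ cos δ sin H₀ = 1.3628×-0.50453×0.33323 + 0.86340×0.94284×0.97844 = -0.229120 + 0.796497 = 0.567377.
Q̄ = (S₀/π) × [bracket] = (1361/π) × 0.567377 = 245.80 W/m².
— Configuration B (φ=-30.3°):
Solar declination: sin δ = sin ε · sin λ_s = sin 23.44° × sin 108.5° = 0.37723, so δ = +22.162°.
cos H₀ = −tan(-30.3°) tan(+22.162°) = 0.2380, H₀ = 1.3305 rad.
Bracket: H₀ sin φ sin δ + cos φ cos δ sin H₀ = 1.3305×-0.50453×0.37723 + 0.86340×0.92612×0.97126 = -0.253226 + 0.776631 = 0.523405.
Q̄ = (S₀/π) × [bracket] = (1361/π) × 0.523405 = 226.75 W/m².
Ratio Q̄_A / Q̄_B = 245.80 / 226.75 = 1.084.

Q̄_A / Q̄_B ≈ 1.08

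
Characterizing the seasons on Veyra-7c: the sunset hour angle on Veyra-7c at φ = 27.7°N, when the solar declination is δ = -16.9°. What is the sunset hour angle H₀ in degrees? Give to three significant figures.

H₀ = 80.8°

cos H₀ = −tan φ · tan δ = −tan(+27.7°) × tan(-16.900°) = 0.1595, so H₀ = 1.4106 rad = 80.82°.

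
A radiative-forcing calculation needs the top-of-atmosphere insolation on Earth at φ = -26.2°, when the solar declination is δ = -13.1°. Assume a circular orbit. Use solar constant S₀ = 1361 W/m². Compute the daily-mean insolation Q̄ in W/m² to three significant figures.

cos H₀ = −tan(-26.2°) tan(-13.100°) = -0.1145, H₀ = 1.6856 rad.
Bracket: H₀ sin φ sin δ + cos φ cos δ sin H₀ = 1.6856×-0.44151×-0.22665 + 0.89726×0.97398×0.99342 = 0.168675 + 0.868163 = 1.036838.
Q̄ = (S₀/π) × [bracket] = (1361/π) × 1.036838 = 449.2 W/m².

Q̄ ≈ 449 W/m²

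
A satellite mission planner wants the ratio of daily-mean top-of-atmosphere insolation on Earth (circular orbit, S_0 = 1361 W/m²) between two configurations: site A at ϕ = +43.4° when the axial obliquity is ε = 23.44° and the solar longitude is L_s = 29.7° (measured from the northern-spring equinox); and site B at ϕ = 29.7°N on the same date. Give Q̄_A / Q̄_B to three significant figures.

Q̄_A / Q̄_B ≈ 0.928

— Configuration A (ϕ=+43.4°):
Solar declination: sin δ = sin ε · sin L_s = sin 23.44° × sin 29.7° = 0.19709, so δ = +11.367°.
cos h₀ = −tan(+43.4°) tan(+11.367°) = -0.1901, h₀ = 1.7621 rad.
Bracket: h₀ sin ϕ sin δ + cos ϕ cos δ sin h₀ = 1.7621×0.68709×0.19709 + 0.72657×0.98039×0.98176 = 0.238621 + 0.699329 = 0.937950.
Q̄ = (S_0/π) × [bracket] = (1361/π) × 0.937950 = 406.34 W/m².
— Configuration B (ϕ=+29.7°):
cos h₀ = −tan(+29.7°) tan(+11.367°) = -0.1147, h₀ = 1.6857 rad.
Bracket: h₀ sin ϕ sin δ + cos ϕ cos δ sin h₀ = 1.6857×0.49546×0.19709 + 0.86863×0.98039×0.99340 = 0.164609 + 0.845976 = 1.010585.
Q̄ = (S_0/π) × [bracket] = (1361/π) × 1.010585 = 437.81 W/m².
Ratio Q̄_A / Q̄_B = 406.34 / 437.81 = 0.9281.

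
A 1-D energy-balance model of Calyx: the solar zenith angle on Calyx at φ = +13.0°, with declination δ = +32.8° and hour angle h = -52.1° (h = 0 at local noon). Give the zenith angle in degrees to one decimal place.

cos θ_z = sin φ sin δ + cos φ cos δ cos h = 0.121858 + 0.503114 = 0.624972.
θ_z = arccos(0.624972) = 51.3°.

θ_z = 51.3°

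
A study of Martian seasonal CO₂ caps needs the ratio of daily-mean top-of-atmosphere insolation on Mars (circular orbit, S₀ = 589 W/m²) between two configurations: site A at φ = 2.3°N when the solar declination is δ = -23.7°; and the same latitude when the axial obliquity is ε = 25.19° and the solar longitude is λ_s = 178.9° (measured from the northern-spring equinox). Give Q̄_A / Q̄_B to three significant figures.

Q̄_A / Q̄_B ≈ 0.890

— Configuration A (φ=+2.3°):
cos H₀ = −tan(+2.3°) tan(-23.700°) = 0.0176, H₀ = 1.5532 rad.
Bracket: H₀ sin φ sin δ + cos φ cos δ sin H₀ = 1.5532×0.04013×-0.40195 + 0.99919×0.91566×0.99984 = -0.025054 + 0.914772 = 0.889718.
Q̄ = (S₀/π) × [bracket] = (589/π) × 0.889718 = 166.81 W/m².
— Configuration B (φ=+2.3°):
Solar declination: sin δ = sin ε · sin λ_s = sin 25.19° × sin 178.9° = 0.00817, so δ = +0.468°.
cos H₀ = −tan(+2.3°) tan(+0.468°) = -0.0003, H₀ = 1.5711 rad.
Bracket: H₀ sin φ sin δ + cos φ cos δ sin H₀ = 1.5711×0.04013×0.00817 + 0.99919×0.99997×1.00000 = 0.000515 + 0.999160 = 0.999675.
Q̄ = (S₀/π) × [bracket] = (589/π) × 0.999675 = 187.42 W/m².
Ratio Q̄_A / Q̄_B = 166.81 / 187.42 = 0.8900.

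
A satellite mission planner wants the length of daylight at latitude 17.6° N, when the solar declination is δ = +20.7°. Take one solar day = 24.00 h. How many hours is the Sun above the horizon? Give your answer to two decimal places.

cos h₀ = −tan ϕ · tan δ = −tan(+17.6°) × tan(+20.700°) = -0.1199, so h₀ = 1.6910 rad = 96.88°.
Daylight = 2h₀/(2π) × 24.00 h = (1.6910/π) × 24.00 = 12.92 h.

12.92 h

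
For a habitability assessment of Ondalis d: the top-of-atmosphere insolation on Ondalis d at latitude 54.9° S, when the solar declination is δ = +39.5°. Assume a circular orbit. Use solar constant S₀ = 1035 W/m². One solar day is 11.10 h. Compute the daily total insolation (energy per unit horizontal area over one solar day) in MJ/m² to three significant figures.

cos H₀ = −tan(-54.9°) tan(+39.500°) = 1.1729 ≥ 1 ⇒ polar night, H₀ = 0 and Q̄ = 0.
Daily total = Q̄ × 11.10 h × 3600 s/h = 0.00 MJ/m².

0.00 MJ/m²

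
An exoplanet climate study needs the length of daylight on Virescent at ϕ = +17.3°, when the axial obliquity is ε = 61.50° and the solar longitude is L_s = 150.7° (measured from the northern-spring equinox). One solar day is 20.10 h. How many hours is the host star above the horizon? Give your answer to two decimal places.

11.00 h

Solar declination: sin δ = sin ε · sin L_s = sin 61.50° × sin 150.7° = 0.43008, so δ = +25.472°.
cos h₀ = −tan ϕ · tan δ = −tan(+17.3°) × tan(+25.472°) = -0.1484, so h₀ = 1.7197 rad = 98.53°.
Daylight = 2h₀/(2π) × 20.10 h = (1.7197/π) × 20.10 = 11.00 h.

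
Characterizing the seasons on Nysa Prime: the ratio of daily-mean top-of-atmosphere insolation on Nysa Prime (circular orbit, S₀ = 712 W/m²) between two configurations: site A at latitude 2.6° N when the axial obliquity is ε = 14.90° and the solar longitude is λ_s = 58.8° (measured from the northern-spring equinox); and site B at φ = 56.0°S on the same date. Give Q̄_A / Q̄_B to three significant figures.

— Configuration A (φ=+2.6°):
Solar declination: sin δ = sin ε · sin λ_s = sin 14.90° × sin 58.8° = 0.21994, so δ = +12.706°.
cos H₀ = −tan(+2.6°) tan(+12.706°) = -0.0102, H₀ = 1.5810 rad.
Bracket: H₀ sin φ sin δ + cos φ cos δ sin H₀ = 1.5810×0.04536×0.21994 + 0.99897×0.97551×0.99995 = 0.015773 + 0.974456 = 0.990229.
Q̄ = (S₀/π) × [bracket] = (712/π) × 0.990229 = 224.42 W/m².
— Configuration B (φ=-56.0°):
cos H₀ = −tan(-56.0°) tan(+12.706°) = 0.3343, H₀ = 1.2300 rad.
Bracket: H₀ sin φ sin δ + cos φ cos δ sin H₀ = 1.2300×-0.82904×0.21994 + 0.55919×0.97551×0.94248 = -0.224277 + 0.514119 = 0.289842.
Q̄ = (S₀/π) × [bracket] = (712/π) × 0.289842 = 65.689 W/m².
Ratio Q̄_A / Q̄_B = 224.42 / 65.689 = 3.416.

Q̄_A / Q̄_B ≈ 3.42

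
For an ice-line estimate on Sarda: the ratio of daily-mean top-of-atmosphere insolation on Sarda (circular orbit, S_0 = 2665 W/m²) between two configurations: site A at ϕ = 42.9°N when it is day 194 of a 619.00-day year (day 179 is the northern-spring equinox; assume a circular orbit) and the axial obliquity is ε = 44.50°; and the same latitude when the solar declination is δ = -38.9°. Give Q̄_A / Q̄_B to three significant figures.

Q̄_A / Q̄_B ≈ 12.4

— Configuration A (ϕ=+42.9°):
Solar longitude: L_s = 360° × (194 − 179)/619.00 = 8.724°.
sin δ = sin 44.50° × sin 8.724° = 0.10631, so δ = +6.102°.
cos h₀ = −tan(+42.9°) tan(+6.102°) = -0.0993, h₀ = 1.6703 rad.
Bracket: h₀ sin ϕ sin δ + cos ϕ cos δ sin h₀ = 1.6703×0.68072×0.10631 + 0.73254×0.99433×0.99505 = 0.120875 + 0.724781 = 0.845656.
Q̄ = (S_0/π) × [bracket] = (2665/π) × 0.845656 = 717.37 W/m².
— Configuration B (ϕ=+42.9°):
cos h₀ = −tan(+42.9°) tan(-38.900°) = 0.7498, h₀ = 0.7230 rad.
Bracket: h₀ sin ϕ sin δ + cos ϕ cos δ sin h₀ = 0.7230×0.68072×-0.62796 + 0.73254×0.77824×0.66165 = -0.309057 + 0.377201 = 0.068144.
Q̄ = (S_0/π) × [bracket] = (2665/π) × 0.068144 = 57.806 W/m².
Ratio Q̄_A / Q̄_B = 717.37 / 57.806 = 12.41.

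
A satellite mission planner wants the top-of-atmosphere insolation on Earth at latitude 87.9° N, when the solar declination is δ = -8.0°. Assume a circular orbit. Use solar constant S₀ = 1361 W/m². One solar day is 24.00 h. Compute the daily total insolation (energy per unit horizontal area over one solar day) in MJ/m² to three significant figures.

cos H₀ = −tan(+87.9°) tan(-8.000°) = 3.8328 ≥ 1 ⇒ polar night, H₀ = 0 and Q̄ = 0.
Daily total = Q̄ × 24.00 h × 3600 s/h = 0.00 MJ/m².

0.00 MJ/m²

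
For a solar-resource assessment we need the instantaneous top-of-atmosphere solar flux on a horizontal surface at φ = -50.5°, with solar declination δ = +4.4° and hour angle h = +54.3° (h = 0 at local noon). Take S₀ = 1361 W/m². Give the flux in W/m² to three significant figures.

cos θ_z = sin φ sin δ + cos φ cos δ cos h = -0.059198 + 0.370084 = 0.310886.
Flux = S₀ · cos θ_z = 1361 × 0.310886 = 423.1 W/m².

423 W/m²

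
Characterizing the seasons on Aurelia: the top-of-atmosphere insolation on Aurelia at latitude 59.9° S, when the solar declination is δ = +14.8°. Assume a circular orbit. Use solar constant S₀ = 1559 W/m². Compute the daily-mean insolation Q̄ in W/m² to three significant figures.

Q̄ ≈ 93.8 W/m²

cos H₀ = −tan(-59.9°) tan(+14.800°) = 0.4558, H₀ = 1.0975 rad.
Bracket: H₀ sin φ sin δ + cos φ cos δ sin H₀ = 1.0975×-0.86515×0.25545 + 0.50151×0.96682×0.89009 = -0.242550 + 0.431578 = 0.189028.
Q̄ = (S₀/π) × [bracket] = (1559/π) × 0.189028 = 93.80 W/m².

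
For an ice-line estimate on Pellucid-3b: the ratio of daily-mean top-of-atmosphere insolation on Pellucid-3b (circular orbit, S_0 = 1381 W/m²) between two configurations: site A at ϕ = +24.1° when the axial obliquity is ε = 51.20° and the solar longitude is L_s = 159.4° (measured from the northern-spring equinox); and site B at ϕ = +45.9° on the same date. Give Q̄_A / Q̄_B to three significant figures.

— Configuration A (ϕ=+24.1°):
Solar declination: sin δ = sin ε · sin L_s = sin 51.20° × sin 159.4° = 0.27420, so δ = +15.915°.
cos h₀ = −tan(+24.1°) tan(+15.915°) = -0.1275, h₀ = 1.6987 rad.
Bracket: h₀ sin ϕ sin δ + cos ϕ cos δ sin h₀ = 1.6987×0.40833×0.27420 + 0.91283×0.96167×0.99183 = 0.190193 + 0.870669 = 1.060862.
Q̄ = (S_0/π) × [bracket] = (1381/π) × 1.060862 = 466.34 W/m².
— Configuration B (ϕ=+45.9°):
cos h₀ = −tan(+45.9°) tan(+15.915°) = -0.2942, h₀ = 1.8694 rad.
Bracket: h₀ sin ϕ sin δ + cos ϕ cos δ sin h₀ = 1.8694×0.71813×0.27420 + 0.69591×0.96167×0.95573 = 0.368106 + 0.639609 = 1.007715.
Q̄ = (S_0/π) × [bracket] = (1381/π) × 1.007715 = 442.98 W/m².
Ratio Q̄_A / Q̄_B = 466.34 / 442.98 = 1.053.

Q̄_A / Q̄_B ≈ 1.05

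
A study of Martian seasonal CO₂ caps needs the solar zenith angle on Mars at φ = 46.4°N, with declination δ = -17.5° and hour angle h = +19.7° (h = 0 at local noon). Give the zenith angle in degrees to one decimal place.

θ_z = 66.3°

cos θ_z = sin φ sin δ + cos φ cos δ cos h = -0.217763 + 0.619207 = 0.401444.
θ_z = arccos(0.401444) = 66.3°.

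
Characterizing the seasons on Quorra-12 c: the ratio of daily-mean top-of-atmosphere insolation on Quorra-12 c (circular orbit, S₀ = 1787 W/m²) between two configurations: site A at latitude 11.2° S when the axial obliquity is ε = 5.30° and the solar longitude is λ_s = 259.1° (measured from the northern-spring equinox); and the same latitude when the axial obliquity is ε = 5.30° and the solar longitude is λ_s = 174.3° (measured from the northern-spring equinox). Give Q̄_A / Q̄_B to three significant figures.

Q̄_A / Q̄_B ≈ 1.03

— Configuration A (φ=-11.2°):
Solar declination: sin δ = sin ε · sin λ_s = sin 5.30° × sin 259.1° = -0.09070, so δ = -5.204°.
cos H₀ = −tan(-11.2°) tan(-5.204°) = -0.0180, H₀ = 1.5888 rad.
Bracket: H₀ sin φ sin δ + cos φ cos δ sin H₀ = 1.5888×-0.19423×-0.09070 + 0.98096×0.99588×0.99984 = 0.027989 + 0.976762 = 1.004751.
Q̄ = (S₀/π) × [bracket] = (1787/π) × 1.004751 = 571.52 W/m².
— Configuration B (φ=-11.2°):
Solar declination: sin δ = sin ε · sin λ_s = sin 5.30° × sin 174.3° = 0.00917, so δ = +0.526°.
cos H₀ = −tan(-11.2°) tan(+0.526°) = 0.0018, H₀ = 1.5690 rad.
Bracket: H₀ sin φ sin δ + cos φ cos δ sin H₀ = 1.5690×-0.19423×0.00917 + 0.98096×0.99996×1.00000 = -0.002795 + 0.980921 = 0.978126.
Q̄ = (S₀/π) × [bracket] = (1787/π) × 0.978126 = 556.38 W/m².
Ratio Q̄_A / Q̄_B = 571.52 / 556.38 = 1.027.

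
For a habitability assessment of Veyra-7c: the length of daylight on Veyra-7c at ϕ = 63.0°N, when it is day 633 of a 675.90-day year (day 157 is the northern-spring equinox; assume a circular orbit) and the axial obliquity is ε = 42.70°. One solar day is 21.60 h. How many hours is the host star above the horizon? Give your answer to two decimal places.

0.00 h

Solar longitude: L_s = 360° × (633 − 157)/675.90 = 253.529°.
sin δ = sin 42.70° × sin 253.529° = -0.65033, so δ = -40.566°.
cos h₀ = −tan ϕ · tan δ = 1.6802 ≥ 1, so the host star never rises (polar night) and h₀ = 0.
Daylight = 2h₀/(2π) × 21.60 h = (0.0000/π) × 21.60 = 0.00 h.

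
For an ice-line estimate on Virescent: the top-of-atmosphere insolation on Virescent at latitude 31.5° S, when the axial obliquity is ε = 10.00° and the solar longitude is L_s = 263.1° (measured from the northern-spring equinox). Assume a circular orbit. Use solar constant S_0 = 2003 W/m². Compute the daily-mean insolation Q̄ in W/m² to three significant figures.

Solar declination: sin δ = sin ε · sin L_s = sin 10.00° × sin 263.1° = -0.17239, so δ = -9.927°.
cos h₀ = −tan(-31.5°) tan(-9.927°) = -0.1072, h₀ = 1.6782 rad.
Bracket: h₀ sin ϕ sin δ + cos ϕ cos δ sin h₀ = 1.6782×-0.52250×-0.17239 + 0.85264×0.98503×0.99423 = 0.151162 + 0.835030 = 0.986192.
Q̄ = (S_0/π) × [bracket] = (2003/π) × 0.986192 = 628.8 W/m².

Q̄ ≈ 629 W/m²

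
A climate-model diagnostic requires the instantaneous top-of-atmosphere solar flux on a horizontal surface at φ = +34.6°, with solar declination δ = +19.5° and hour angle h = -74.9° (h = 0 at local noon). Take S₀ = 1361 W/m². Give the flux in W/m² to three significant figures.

533 W/m²

cos θ_z = sin φ sin δ + cos φ cos δ cos h = 0.189550 + 0.202131 = 0.391681.
Flux = S₀ · cos θ_z = 1361 × 0.391681 = 533.1 W/m².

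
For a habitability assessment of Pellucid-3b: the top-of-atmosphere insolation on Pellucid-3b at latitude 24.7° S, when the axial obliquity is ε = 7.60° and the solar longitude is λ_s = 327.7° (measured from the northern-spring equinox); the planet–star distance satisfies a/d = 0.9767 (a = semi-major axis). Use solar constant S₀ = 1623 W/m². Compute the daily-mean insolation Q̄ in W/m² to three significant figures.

Solar declination: sin δ = sin ε · sin λ_s = sin 7.60° × sin 327.7° = -0.07067, so δ = -4.053°.
cos H₀ = −tan(-24.7°) tan(-4.053°) = -0.0326, H₀ = 1.6034 rad.
Bracket: H₀ sin φ sin δ + cos φ cos δ sin H₀ = 1.6034×-0.41787×-0.07067 + 0.90851×0.99750×0.99947 = 0.047350 + 0.905758 = 0.953108.
Inverse-square distance factor (a/d)² = 0.9767² = 0.953943.
Q̄ = (S₀/π) × 0.953943 × [bracket] = (1623/π) × 0.953943 × 0.953108 = 469.7 W/m².

Q̄ ≈ 470 W/m²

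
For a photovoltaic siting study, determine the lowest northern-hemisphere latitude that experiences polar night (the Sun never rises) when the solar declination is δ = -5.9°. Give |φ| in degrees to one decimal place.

|φ| = 84.1°

Polar night requires cos H₀ = −tan φ tan δ ≥ 1, i.e. tan φ tan δ ≤ −1.
The boundary is |tan φ| · |tan δ| = 1, so |φ| = 90° − |δ| = 90° − 5.9° = 84.1° in the northern hemisphere.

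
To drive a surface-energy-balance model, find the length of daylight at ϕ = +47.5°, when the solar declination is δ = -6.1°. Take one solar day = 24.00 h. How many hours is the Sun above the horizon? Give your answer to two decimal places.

cos h₀ = −tan ϕ · tan δ = −tan(+47.5°) × tan(-6.100°) = 0.1166, so h₀ = 1.4539 rad = 83.30°.
Daylight = 2h₀/(2π) × 24.00 h = (1.4539/π) × 24.00 = 11.11 h.

11.11 h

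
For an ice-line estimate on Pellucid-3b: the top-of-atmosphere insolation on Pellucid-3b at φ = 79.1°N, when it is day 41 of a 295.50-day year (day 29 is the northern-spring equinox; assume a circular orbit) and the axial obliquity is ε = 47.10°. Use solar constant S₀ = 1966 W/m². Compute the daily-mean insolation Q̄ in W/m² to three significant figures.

Solar longitude: λ_s = 360° × (41 − 29)/295.50 = 14.619°.
sin δ = sin 47.10° × sin 14.619° = 0.18489, so δ = +10.655°.
cos H₀ = −tan(+79.1°) tan(+10.655°) = -0.9770, H₀ = 2.9265 rad.
Bracket: H₀ sin φ sin δ + cos φ cos δ sin H₀ = 2.9265×0.98196×0.18489 + 0.18910×0.98276×0.21340 = 0.531319 + 0.039658 = 0.570977.
Q̄ = (S₀/π) × [bracket] = (1966/π) × 0.570977 = 357.3 W/m².

Q̄ ≈ 357 W/m²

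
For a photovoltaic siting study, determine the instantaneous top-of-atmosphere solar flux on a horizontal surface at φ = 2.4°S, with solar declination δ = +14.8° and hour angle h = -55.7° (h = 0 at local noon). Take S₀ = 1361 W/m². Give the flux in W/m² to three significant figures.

726 W/m²

cos θ_z = sin φ sin δ + cos φ cos δ cos h = -0.010697 + 0.544352 = 0.533655.
Flux = S₀ · cos θ_z = 1361 × 0.533655 = 726.3 W/m².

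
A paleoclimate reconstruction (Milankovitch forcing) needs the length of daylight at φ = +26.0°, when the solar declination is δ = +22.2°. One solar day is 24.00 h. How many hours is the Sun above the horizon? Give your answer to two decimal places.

13.53 h

cos H₀ = −tan φ · tan δ = −tan(+26.0°) × tan(+22.200°) = -0.1990, so H₀ = 1.7712 rad = 101.48°.
Daylight = 2H₀/(2π) × 24.00 h = (1.7712/π) × 24.00 = 13.53 h.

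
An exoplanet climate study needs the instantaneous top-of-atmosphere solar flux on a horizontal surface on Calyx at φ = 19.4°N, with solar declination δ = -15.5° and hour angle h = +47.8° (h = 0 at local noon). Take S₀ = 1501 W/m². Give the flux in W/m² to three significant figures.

783 W/m²

cos θ_z = sin φ sin δ + cos φ cos δ cos h = -0.088766 + 0.610539 = 0.521773.
Flux = S₀ · cos θ_z = 1501 × 0.521773 = 783.2 W/m².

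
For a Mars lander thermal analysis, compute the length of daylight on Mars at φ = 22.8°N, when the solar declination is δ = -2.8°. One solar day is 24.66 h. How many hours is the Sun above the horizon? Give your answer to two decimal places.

12.17 h

cos H₀ = −tan φ · tan δ = −tan(+22.8°) × tan(-2.800°) = 0.0206, so H₀ = 1.5502 rad = 88.82°.
Daylight = 2H₀/(2π) × 24.66 h = (1.5502/π) × 24.66 = 12.17 h.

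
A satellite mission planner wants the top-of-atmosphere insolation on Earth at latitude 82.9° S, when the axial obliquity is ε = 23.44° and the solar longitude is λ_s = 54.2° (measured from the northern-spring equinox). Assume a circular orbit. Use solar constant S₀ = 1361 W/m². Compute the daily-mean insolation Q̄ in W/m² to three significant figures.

Q̄ ≈ 0.00 W/m²

Solar declination: sin δ = sin ε · sin λ_s = sin 23.44° × sin 54.2° = 0.32263, so δ = +18.822°.
cos H₀ = −tan(-82.9°) tan(+18.822°) = 2.7366 ≥ 1 ⇒ polar night, H₀ = 0 and Q̄ = 0.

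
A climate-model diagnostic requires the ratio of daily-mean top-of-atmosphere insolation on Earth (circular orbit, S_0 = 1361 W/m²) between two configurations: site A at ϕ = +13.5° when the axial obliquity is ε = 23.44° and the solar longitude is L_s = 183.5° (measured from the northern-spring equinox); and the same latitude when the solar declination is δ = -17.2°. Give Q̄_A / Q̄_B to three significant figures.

— Configuration A (ϕ=+13.5°):
Solar declination: sin δ = sin ε · sin L_s = sin 23.44° × sin 183.5° = -0.02428, so δ = -1.392°.
cos h₀ = −tan(+13.5°) tan(-1.392°) = 0.0058, h₀ = 1.5650 rad.
Bracket: h₀ sin ϕ sin δ + cos ϕ cos δ sin h₀ = 1.5650×0.23345×-0.02428 + 0.97237×0.99971×0.99998 = -0.008871 + 0.972069 = 0.963198.
Q̄ = (S_0/π) × [bracket] = (1361/π) × 0.963198 = 417.28 W/m².
— Configuration B (ϕ=+13.5°):
cos h₀ = −tan(+13.5°) tan(-17.200°) = 0.0743, h₀ = 1.4964 rad.
Bracket: h₀ sin ϕ sin δ + cos ϕ cos δ sin h₀ = 1.4964×0.23345×-0.29571 + 0.97237×0.95528×0.99723 = -0.103302 + 0.926313 = 0.823011.
Q̄ = (S_0/π) × [bracket] = (1361/π) × 0.823011 = 356.54 W/m².
Ratio Q̄_A / Q̄_B = 417.28 / 356.54 = 1.170.

Q̄_A / Q̄_B ≈ 1.17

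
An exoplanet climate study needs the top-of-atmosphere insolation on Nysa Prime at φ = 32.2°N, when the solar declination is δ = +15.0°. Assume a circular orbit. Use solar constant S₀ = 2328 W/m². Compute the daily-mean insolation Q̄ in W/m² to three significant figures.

Q̄ ≈ 775 W/m²

cos H₀ = −tan(+32.2°) tan(+15.000°) = -0.1687, H₀ = 1.7403 rad.
Bracket: H₀ sin φ sin δ + cos φ cos δ sin H₀ = 1.7403×0.53288×0.25882 + 0.84619×0.96593×0.98566 = 0.240022 + 0.805639 = 1.045661.
Q̄ = (S₀/π) × [bracket] = (2328/π) × 1.045661 = 774.9 W/m².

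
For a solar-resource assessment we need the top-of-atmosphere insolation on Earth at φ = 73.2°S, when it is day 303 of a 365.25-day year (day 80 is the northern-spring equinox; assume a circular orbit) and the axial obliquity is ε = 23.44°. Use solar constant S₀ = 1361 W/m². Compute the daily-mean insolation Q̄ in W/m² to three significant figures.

Q̄ ≈ 337 W/m²

Solar longitude: λ_s = 360° × (303 − 80)/365.25 = 219.795°.
sin δ = sin 23.44° × sin 219.795° = -0.25460, so δ = -14.750°.
cos H₀ = −tan(-73.2°) tan(-14.750°) = -0.8720, H₀ = 2.6301 rad.
Bracket: H₀ sin φ sin δ + cos φ cos δ sin H₀ = 2.6301×-0.95732×-0.25460 + 0.28903×0.96705×0.48949 = 0.641044 + 0.136816 = 0.777860.
Q̄ = (S₀/π) × [bracket] = (1361/π) × 0.777860 = 337.0 W/m².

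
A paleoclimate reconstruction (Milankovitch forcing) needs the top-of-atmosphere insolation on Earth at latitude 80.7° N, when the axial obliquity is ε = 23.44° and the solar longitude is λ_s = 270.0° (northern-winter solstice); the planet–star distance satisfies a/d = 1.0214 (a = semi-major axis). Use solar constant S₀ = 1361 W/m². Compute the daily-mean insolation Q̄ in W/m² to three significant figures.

Solar declination: sin δ = sin ε · sin λ_s = sin 23.44° × sin 270.0° = -0.39779, so δ = -23.440°.
cos H₀ = −tan(+80.7°) tan(-23.440°) = 2.6476 ≥ 1 ⇒ polar night, H₀ = 0 and Q̄ = 0.
Inverse-square distance factor (a/d)² = 1.0214² = 1.043258.

Q̄ ≈ 0.00 W/m²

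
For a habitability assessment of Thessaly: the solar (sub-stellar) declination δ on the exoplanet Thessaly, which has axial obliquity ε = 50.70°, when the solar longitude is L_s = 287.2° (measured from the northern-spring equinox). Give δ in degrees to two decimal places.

sin δ = sin ε · sin L_s = sin 50.70° × sin 287.2° = -0.739233.
δ = arcsin(-0.739233) = -47.67°.

δ = -47.67°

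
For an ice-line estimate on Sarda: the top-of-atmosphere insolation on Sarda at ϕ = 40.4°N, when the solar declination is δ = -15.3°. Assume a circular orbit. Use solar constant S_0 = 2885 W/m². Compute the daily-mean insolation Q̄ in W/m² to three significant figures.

cos h₀ = −tan(+40.4°) tan(-15.300°) = 0.2328, h₀ = 1.3358 rad.
Bracket: h₀ sin ϕ sin δ + cos ϕ cos δ sin h₀ = 1.3358×0.64812×-0.26387 + 0.76154×0.96456×0.97252 = -0.228448 + 0.714366 = 0.485918.
Q̄ = (S_0/π) × [bracket] = (2885/π) × 0.485918 = 446.2 W/m².

Q̄ ≈ 446 W/m²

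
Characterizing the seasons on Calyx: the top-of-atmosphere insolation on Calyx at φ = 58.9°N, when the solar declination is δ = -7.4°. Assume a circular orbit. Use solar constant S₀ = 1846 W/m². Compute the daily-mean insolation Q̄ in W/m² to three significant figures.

Q̄ ≈ 206 W/m²

cos H₀ = −tan(+58.9°) tan(-7.400°) = 0.2153, H₀ = 1.3538 rad.
Bracket: H₀ sin φ sin δ + cos φ cos δ sin H₀ = 1.3538×0.85627×-0.12880 + 0.51653×0.99167×0.97655 = -0.149307 + 0.500216 = 0.350909.
Q̄ = (S₀/π) × [bracket] = (1846/π) × 0.350909 = 206.2 W/m².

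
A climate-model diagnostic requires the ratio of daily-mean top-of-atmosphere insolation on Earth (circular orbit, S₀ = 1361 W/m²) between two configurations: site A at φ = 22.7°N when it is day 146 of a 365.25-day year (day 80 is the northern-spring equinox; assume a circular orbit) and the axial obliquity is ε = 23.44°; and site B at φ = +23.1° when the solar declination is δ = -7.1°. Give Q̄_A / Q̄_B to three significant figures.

Q̄_A / Q̄_B ≈ 1.30

— Configuration A (φ=+22.7°):
Solar longitude: λ_s = 360° × (146 − 80)/365.25 = 65.051°.
sin δ = sin 23.44° × sin 65.051° = 0.36067, so δ = +21.141°.
cos H₀ = −tan(+22.7°) tan(+21.141°) = -0.1618, H₀ = 1.7333 rad.
Bracket: H₀ sin φ sin δ + cos φ cos δ sin H₀ = 1.7333×0.38591×0.36067 + 0.92254×0.93269×0.98683 = 0.241251 + 0.849112 = 1.090363.
Q̄ = (S₀/π) × [bracket] = (1361/π) × 1.090363 = 472.37 W/m².
— Configuration B (φ=+23.1°):
cos H₀ = −tan(+23.1°) tan(-7.100°) = 0.0531, H₀ = 1.5176 rad.
Bracket: H₀ sin φ sin δ + cos φ cos δ sin H₀ = 1.5176×0.39234×-0.12360 + 0.91982×0.99233×0.99859 = -0.073593 + 0.911478 = 0.837885.
Q̄ = (S₀/π) × [bracket] = (1361/π) × 0.837885 = 362.99 W/m².
Ratio Q̄_A / Q̄_B = 472.37 / 362.99 = 1.301.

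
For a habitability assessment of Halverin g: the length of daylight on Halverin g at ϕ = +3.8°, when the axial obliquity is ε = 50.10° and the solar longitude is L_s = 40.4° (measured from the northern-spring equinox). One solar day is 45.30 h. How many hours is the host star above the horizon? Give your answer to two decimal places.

Solar declination: sin δ = sin ε · sin L_s = sin 50.10° × sin 40.4° = 0.49722, so δ = +29.816°.
cos h₀ = −tan ϕ · tan δ = −tan(+3.8°) × tan(+29.816°) = -0.0381, so h₀ = 1.6089 rad = 92.18°.
Daylight = 2h₀/(2π) × 45.30 h = (1.6089/π) × 45.30 = 23.20 h.

23.20 h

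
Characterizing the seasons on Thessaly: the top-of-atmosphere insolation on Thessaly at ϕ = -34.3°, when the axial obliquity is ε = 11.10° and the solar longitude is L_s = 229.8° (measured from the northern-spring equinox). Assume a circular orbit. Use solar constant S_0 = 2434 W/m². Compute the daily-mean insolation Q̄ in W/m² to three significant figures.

Solar declination: sin δ = sin ε · sin L_s = sin 11.10° × sin 229.8° = -0.14705, so δ = -8.456°.
cos h₀ = −tan(-34.3°) tan(-8.456°) = -0.1014, h₀ = 1.6724 rad.
Bracket: h₀ sin ϕ sin δ + cos ϕ cos δ sin h₀ = 1.6724×-0.56353×-0.14705 + 0.82610×0.98913×0.99484 = 0.138587 + 0.812904 = 0.951491.
Q̄ = (S_0/π) × [bracket] = (2434/π) × 0.951491 = 737.2 W/m².

Q̄ ≈ 737 W/m²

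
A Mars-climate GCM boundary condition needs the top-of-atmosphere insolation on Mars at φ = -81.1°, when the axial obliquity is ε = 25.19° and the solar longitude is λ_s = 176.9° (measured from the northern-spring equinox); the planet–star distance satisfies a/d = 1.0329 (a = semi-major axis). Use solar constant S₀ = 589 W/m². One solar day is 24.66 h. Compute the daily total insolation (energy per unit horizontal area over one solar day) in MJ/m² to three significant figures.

Solar declination: sin δ = sin ε · sin λ_s = sin 25.19° × sin 176.9° = 0.02302, so δ = +1.319°.
cos H₀ = −tan(-81.1°) tan(+1.319°) = 0.1470, H₀ = 1.4232 rad.
Bracket: H₀ sin φ sin δ + cos φ cos δ sin H₀ = 1.4232×-0.98796×0.02302 + 0.15471×0.99974×0.98913 = -0.032368 + 0.152989 = 0.120621.
Inverse-square distance factor (a/d)² = 1.0329² = 1.066882.
Q̄ = (S₀/π) × 1.066882 × [bracket] = (589/π) × 1.066882 × 0.120621 = 24.127 W/m².
Daily total = Q̄ × 24.66 h × 3600 s/h = 24.127 × 24.66 × 3600 / 10⁶ = 2.142 MJ/m².

2.14 MJ/m²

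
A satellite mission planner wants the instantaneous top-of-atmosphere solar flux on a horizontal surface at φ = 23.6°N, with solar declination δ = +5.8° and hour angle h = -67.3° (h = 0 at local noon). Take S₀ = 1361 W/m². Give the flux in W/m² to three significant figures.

cos θ_z = sin φ sin δ + cos φ cos δ cos h = 0.040458 + 0.351820 = 0.392278.
Flux = S₀ · cos θ_z = 1361 × 0.392278 = 533.9 W/m².

534 W/m²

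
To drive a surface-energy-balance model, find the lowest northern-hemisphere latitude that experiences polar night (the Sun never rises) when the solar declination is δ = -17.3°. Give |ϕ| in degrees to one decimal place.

Polar night requires cos h₀ = −tan ϕ tan δ ≥ 1, i.e. tan ϕ tan δ ≤ −1.
The boundary is |tan ϕ| · |tan δ| = 1, so |ϕ| = 90° − |δ| = 90° − 17.3° = 72.7° in the northern hemisphere.

|ϕ| = 72.7°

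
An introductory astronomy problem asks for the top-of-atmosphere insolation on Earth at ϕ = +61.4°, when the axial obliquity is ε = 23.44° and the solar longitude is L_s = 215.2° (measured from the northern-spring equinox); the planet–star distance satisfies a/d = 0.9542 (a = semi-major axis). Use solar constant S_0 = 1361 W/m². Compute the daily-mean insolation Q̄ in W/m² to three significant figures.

Q̄ ≈ 76.5 W/m²

Solar declination: sin δ = sin ε · sin L_s = sin 23.44° × sin 215.2° = -0.22930, so δ = -13.256°.
cos h₀ = −tan(+61.4°) tan(-13.256°) = 0.4321, h₀ = 1.1240 rad.
Bracket: h₀ sin ϕ sin δ + cos ϕ cos δ sin h₀ = 1.1240×0.87798×-0.22930 + 0.47869×0.97336×0.90184 = -0.226285 + 0.420201 = 0.193916.
Inverse-square distance factor (a/d)² = 0.9542² = 0.910498.
Q̄ = (S_0/π) × 0.910498 × [bracket] = (1361/π) × 0.910498 × 0.193916 = 76.49 W/m².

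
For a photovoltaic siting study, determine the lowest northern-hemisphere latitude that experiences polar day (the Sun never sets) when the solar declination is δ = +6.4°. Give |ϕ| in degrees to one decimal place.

|ϕ| = 83.6°

Polar day requires cos h₀ = −tan ϕ tan δ ≤ −1, i.e. tan ϕ tan δ ≥ 1.
The boundary is |tan ϕ| · |tan δ| = 1, so |ϕ| = 90° − |δ| = 90° − 6.4° = 83.6° in the northern hemisphere.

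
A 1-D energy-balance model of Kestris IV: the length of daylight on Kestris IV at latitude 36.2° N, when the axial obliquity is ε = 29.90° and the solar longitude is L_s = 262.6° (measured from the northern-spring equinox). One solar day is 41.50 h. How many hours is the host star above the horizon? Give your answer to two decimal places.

15.08 h

Solar declination: sin δ = sin ε · sin L_s = sin 29.90° × sin 262.6° = -0.49434, so δ = -29.626°.
cos h₀ = −tan ϕ · tan δ = −tan(+36.2°) × tan(-29.626°) = 0.4162, so h₀ = 1.1415 rad = 65.40°.
Daylight = 2h₀/(2π) × 41.50 h = (1.1415/π) × 41.50 = 15.08 h.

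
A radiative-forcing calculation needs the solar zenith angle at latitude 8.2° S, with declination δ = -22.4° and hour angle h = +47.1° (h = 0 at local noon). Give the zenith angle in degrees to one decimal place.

cos θ_z = sin φ sin δ + cos φ cos δ cos h = 0.054352 + 0.622923 = 0.677275.
θ_z = arccos(0.677275) = 47.4°.

θ_z = 47.4°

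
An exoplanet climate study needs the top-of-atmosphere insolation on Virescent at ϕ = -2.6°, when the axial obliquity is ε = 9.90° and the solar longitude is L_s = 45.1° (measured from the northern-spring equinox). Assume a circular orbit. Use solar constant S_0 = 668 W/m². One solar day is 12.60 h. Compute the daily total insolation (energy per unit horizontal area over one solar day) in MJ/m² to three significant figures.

9.48 MJ/m²

Solar declination: sin δ = sin ε · sin L_s = sin 9.90° × sin 45.1° = 0.12178, so δ = +6.995°.
cos h₀ = −tan(-2.6°) tan(+6.995°) = 0.0056, h₀ = 1.5652 rad.
Bracket: h₀ sin ϕ sin δ + cos ϕ cos δ sin h₀ = 1.5652×-0.04536×0.12178 + 0.99897×0.99256×0.99998 = -0.008646 + 0.991518 = 0.982872.
Q̄ = (S_0/π) × [bracket] = (668/π) × 0.982872 = 208.99 W/m².
Daily total = Q̄ × 12.60 h × 3600 s/h = 208.99 × 12.60 × 3600 / 10⁶ = 9.480 MJ/m².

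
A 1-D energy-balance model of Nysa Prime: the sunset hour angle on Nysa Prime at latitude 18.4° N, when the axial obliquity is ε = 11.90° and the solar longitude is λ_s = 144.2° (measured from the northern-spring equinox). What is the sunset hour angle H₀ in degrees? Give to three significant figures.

Solar declination: sin δ = sin ε · sin λ_s = sin 11.90° × sin 144.2° = 0.12062, so δ = +6.928°.
cos H₀ = −tan φ · tan δ = −tan(+18.4°) × tan(+6.928°) = -0.0404, so H₀ = 1.6112 rad = 92.32°.

H₀ = 92.3°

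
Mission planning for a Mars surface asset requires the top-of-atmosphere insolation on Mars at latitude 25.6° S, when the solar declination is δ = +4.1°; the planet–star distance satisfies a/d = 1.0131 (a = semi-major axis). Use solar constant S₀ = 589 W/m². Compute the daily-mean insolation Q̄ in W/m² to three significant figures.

cos H₀ = −tan(-25.6°) tan(+4.100°) = 0.0343, H₀ = 1.5364 rad.
Bracket: H₀ sin φ sin δ + cos φ cos δ sin H₀ = 1.5364×-0.43209×0.07150 + 0.90183×0.99744×0.99941 = -0.047466 + 0.898991 = 0.851525.
Inverse-square distance factor (a/d)² = 1.0131² = 1.026372.
Q̄ = (S₀/π) × 1.026372 × [bracket] = (589/π) × 1.026372 × 0.851525 = 163.9 W/m².

Q̄ ≈ 164 W/m²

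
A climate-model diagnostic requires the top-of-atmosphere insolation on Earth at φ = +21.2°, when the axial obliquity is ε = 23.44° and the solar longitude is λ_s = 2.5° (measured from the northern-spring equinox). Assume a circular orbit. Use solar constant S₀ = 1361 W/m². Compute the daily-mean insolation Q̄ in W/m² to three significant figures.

Solar declination: sin δ = sin ε · sin λ_s = sin 23.44° × sin 2.5° = 0.01735, so δ = +0.994°.
cos H₀ = −tan(+21.2°) tan(+0.994°) = -0.0067, H₀ = 1.5775 rad.
Bracket: H₀ sin φ sin δ + cos φ cos δ sin H₀ = 1.5775×0.36162×0.01735 + 0.93232×0.99985×0.99998 = 0.009897 + 0.932162 = 0.942059.
Q̄ = (S₀/π) × [bracket] = (1361/π) × 0.942059 = 408.1 W/m².

Q̄ ≈ 408 W/m²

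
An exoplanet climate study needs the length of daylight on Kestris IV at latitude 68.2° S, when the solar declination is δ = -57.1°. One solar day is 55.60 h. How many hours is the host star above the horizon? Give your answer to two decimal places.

Sunrise equation: cos h₀ = −tan ϕ · tan δ = -3.8647 ≤ −1, so the host star never sets (polar day) and h₀ = π.
Daylight = 2h₀/(2π) × 55.60 h = (3.1416/π) × 55.60 = 55.60 h.

55.60 h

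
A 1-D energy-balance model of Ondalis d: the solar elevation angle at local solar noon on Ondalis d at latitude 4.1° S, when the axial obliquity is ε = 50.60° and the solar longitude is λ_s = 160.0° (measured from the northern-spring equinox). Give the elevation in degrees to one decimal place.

Solar declination: sin δ = sin ε · sin λ_s = sin 50.60° × sin 160.0° = 0.26429, so δ = +15.325°.
At local noon the hour angle is zero, so the zenith angle equals |φ − δ| = |-4.1° − (+15.325°)| = 19.425°.
Elevation = 90° − 19.425° = 70.6°.

70.6°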